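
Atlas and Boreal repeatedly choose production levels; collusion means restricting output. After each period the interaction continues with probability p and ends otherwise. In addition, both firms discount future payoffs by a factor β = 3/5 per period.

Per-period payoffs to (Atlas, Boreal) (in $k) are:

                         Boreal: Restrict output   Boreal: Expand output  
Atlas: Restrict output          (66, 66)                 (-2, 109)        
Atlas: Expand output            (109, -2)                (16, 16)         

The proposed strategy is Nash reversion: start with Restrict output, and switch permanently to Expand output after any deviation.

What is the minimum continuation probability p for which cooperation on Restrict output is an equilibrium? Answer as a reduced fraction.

Expected continuation weight on next period's payoff is β·p = 3/5·p, which plays the role of the discount factor.
Cooperation requires 3/5·p ≥ (109−66)/(109−16) = 43/93, hence p ≥ 215/279.

215/279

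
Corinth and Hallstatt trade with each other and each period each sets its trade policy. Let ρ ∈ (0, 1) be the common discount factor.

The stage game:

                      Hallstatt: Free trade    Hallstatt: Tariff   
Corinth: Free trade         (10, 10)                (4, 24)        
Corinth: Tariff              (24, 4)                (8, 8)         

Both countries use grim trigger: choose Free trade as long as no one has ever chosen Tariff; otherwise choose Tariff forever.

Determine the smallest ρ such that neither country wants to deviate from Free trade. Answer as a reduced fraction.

7/8

Under grim trigger the critical discount factor is (T−C)/(T−P) with T = 24, C = 10, P = 8.
ρ* = (24−10)/(24−8) = 14/16 = 7/8.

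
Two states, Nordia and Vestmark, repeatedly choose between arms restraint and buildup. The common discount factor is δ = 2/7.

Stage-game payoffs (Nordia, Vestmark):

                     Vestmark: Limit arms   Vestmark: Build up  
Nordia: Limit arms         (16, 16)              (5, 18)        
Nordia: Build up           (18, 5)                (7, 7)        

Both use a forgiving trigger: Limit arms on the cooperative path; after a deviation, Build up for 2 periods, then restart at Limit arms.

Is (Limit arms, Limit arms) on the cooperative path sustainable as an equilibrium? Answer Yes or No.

Yes

IC: δ+…+δ^2 ≥ (18−16)/(16−7) = 2/9.
At δ = 2/7: partial sum = 0.3673 ≥ 0.2222. Cooperation sustainable.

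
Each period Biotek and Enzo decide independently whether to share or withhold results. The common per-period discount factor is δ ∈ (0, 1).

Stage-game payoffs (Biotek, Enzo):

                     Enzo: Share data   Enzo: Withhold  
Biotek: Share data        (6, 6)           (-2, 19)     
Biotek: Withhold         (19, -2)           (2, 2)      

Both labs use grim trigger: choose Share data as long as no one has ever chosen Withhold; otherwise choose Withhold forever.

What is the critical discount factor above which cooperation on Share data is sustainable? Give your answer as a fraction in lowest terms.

13/17

Under grim trigger the critical discount factor is (T−C)/(T−P) with T = 19, C = 6, P = 2.
δ* = (19−6)/(19−2) = 13/17.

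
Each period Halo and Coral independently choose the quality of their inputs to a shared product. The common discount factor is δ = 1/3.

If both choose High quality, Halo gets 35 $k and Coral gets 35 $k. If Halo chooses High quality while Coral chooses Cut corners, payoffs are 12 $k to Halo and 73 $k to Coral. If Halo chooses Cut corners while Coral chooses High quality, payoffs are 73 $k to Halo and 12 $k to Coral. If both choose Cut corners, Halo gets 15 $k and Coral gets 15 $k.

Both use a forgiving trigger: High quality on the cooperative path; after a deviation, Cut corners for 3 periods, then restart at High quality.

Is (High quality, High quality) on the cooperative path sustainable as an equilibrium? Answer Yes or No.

No

Comparing payoff streams over the 4 periods until play realigns: cooperate → 35(1+δ+…+δ^3); deviate → 73 + 15(δ+…+δ^3).
Cooperation is sustained iff (35−15)(δ+…+δ^3) ≥ 73−35.
δ+…+δ^3 = 1/3·(1−(1/3)^3)/(1−1/3) = 0.4815, and (73−35)/(35−15) = 1.9000.
0.4815 < 1.9000, so cooperation is not sustainable.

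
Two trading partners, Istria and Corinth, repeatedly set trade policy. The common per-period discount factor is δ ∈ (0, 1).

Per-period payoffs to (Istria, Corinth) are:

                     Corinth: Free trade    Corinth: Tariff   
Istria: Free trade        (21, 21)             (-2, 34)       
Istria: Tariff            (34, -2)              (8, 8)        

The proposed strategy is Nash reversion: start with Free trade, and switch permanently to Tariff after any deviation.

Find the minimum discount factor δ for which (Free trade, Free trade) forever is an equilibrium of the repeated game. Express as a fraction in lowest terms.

21/(1−δ) ≥ 34 + 8δ/(1−δ)
21 ≥ 34 − 26δ
δ ≥ 13/26 = 1/2.

1/2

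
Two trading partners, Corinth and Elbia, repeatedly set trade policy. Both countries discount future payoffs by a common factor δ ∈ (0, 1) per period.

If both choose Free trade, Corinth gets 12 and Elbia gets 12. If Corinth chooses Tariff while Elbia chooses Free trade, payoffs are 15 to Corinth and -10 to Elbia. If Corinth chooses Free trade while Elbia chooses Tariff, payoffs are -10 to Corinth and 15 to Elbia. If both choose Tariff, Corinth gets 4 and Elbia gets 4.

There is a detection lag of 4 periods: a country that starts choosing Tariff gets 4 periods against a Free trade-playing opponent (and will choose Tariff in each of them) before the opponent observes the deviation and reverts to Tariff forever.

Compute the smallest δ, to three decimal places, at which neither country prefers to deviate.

0.723

Deviating for the 4 undetected periods gains 15−12 = 3 per period over cooperation, then loses 12−4 = 8 per period forever once punishment starts.
Gain: 3(1 + δ + … + δ^3); loss: 8·δ^4/(1−δ).
No profitable deviation ⇔ 3(1−δ^4) ≤ 8·δ^4, i.e. δ^4 ≥ 3/(3+8) = 3/11.
Hence δ ≥ (3/11)^(1/4) ≈ 0.723.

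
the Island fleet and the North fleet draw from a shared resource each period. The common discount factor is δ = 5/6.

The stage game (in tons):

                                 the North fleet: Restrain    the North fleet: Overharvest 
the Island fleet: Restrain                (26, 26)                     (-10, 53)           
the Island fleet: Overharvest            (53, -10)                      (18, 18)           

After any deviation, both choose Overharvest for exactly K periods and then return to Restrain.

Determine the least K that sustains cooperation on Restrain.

Need Σ_{k=1}^{K} δ^k ≥ (53−26)/(26−18) = 3.3750 at δ = 5/6.
At K = 6 the sum is 3.3255 < 3.3750; at K = 7 it is 3.6046 ≥ 3.3750.
So the minimum punishment length is K = 7.

7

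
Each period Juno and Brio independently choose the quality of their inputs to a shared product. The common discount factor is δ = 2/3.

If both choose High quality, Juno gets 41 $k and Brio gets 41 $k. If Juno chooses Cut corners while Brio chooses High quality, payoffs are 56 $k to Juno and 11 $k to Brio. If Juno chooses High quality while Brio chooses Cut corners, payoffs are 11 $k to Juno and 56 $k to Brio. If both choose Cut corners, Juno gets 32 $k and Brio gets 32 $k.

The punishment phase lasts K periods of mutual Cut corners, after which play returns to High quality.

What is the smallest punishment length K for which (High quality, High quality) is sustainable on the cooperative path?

5

IC: δ(1−δ^K)/(1−δ) ≥ (56−41)/(41−32) = 5/3.
With δ = 2/3: need 1 − δ^K ≥ 5/3·(1−2/3)/(2/3), i.e. δ^K ≤ 0.1667.
Since (2/3)^4 = 0.1975 and (2/3)^5 = 0.1317, the smallest such K is 5.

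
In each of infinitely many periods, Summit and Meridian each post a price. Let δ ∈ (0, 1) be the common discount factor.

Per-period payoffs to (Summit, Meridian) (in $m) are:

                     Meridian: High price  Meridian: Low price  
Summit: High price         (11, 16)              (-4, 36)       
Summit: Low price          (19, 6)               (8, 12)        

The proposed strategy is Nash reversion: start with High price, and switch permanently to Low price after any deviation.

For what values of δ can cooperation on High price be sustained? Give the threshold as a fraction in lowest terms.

For Summit: deviation gain 19−11 = 8, per-period punishment loss 11−8 = 3. IC gives δ ≥ 8/11.
For Meridian: gain 20, loss 4 per period, so δ ≥ 20/24 = 5/6.
The tighter constraint is Meridian's, so cooperation needs δ ≥ 5/6.

5/6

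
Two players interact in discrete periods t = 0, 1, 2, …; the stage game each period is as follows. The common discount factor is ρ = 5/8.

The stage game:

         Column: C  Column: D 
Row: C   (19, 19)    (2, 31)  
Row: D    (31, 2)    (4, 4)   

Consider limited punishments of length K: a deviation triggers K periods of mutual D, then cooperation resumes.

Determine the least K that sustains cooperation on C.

2

IC: ρ(1−ρ^K)/(1−ρ) ≥ (31−19)/(19−4) = 4/5.
With ρ = 5/8: need 1 − ρ^K ≥ 4/5·(1−5/8)/(5/8), i.e. ρ^K ≤ 0.5200.
Since (5/8)^1 = 0.6250 and (5/8)^2 = 0.3906, the smallest such K is 2.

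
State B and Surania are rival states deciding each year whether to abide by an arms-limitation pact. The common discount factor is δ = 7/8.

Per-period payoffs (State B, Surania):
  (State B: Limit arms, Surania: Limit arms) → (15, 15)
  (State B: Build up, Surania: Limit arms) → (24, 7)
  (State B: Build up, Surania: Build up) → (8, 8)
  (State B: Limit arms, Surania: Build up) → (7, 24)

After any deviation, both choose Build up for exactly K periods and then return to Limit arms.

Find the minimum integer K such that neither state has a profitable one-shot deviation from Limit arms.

Need Σ_{k=1}^{K} δ^k ≥ (24−15)/(15−8) = 1.2857 at δ = 7/8.
At K = 1 the sum is 0.8750 < 1.2857; at K = 2 it is 1.6406 ≥ 1.2857.
So the minimum punishment length is K = 2.

2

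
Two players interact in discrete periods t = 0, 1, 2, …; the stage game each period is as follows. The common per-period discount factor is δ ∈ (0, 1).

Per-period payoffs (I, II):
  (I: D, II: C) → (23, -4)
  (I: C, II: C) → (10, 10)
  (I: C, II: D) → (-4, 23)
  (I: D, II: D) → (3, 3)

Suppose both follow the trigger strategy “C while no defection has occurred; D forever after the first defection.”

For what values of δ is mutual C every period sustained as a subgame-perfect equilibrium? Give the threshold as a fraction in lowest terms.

13/20

10/(1−δ) ≥ 23 + 3δ/(1−δ)
10 ≥ 23 − 20δ
δ ≥ 13/20.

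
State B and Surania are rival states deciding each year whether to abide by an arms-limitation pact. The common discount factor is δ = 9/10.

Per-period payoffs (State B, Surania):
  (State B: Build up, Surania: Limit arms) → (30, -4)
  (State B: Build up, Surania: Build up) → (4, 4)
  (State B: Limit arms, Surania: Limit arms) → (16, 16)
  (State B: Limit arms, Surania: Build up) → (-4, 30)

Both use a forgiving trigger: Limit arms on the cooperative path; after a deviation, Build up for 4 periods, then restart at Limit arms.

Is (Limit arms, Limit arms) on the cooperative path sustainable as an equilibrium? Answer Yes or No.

Comparing payoff streams over the 5 periods until play realigns: cooperate → 16(1+δ+…+δ^4); deviate → 30 + 4(δ+…+δ^4).
Cooperation is sustained iff (16−4)(δ+…+δ^4) ≥ 30−16.
δ+…+δ^4 = 9/10·(1−(9/10)^4)/(1−9/10) = 3.0951, and (30−16)/(16−4) = 1.1667.
3.0951 ≥ 1.1667, so cooperation is sustainable.

Yes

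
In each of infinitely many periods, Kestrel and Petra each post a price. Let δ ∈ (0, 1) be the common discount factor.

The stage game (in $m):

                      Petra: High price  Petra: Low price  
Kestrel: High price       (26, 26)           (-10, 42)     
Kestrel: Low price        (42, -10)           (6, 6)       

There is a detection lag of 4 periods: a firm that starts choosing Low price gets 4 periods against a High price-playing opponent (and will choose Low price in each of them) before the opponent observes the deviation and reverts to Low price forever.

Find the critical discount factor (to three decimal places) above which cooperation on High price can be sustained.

0.816

A deviator earns 42 for 4 periods, then 6 forever; cooperating earns 26 forever. Multiplying the IC by (1−δ):
26 ≥ 42(1−δ^4) + 6δ^4, so 36·δ^4 ≥ 16 and δ^4 ≥ 4/9.
δ ≥ (4/9)^(1/4) ≈ 0.816.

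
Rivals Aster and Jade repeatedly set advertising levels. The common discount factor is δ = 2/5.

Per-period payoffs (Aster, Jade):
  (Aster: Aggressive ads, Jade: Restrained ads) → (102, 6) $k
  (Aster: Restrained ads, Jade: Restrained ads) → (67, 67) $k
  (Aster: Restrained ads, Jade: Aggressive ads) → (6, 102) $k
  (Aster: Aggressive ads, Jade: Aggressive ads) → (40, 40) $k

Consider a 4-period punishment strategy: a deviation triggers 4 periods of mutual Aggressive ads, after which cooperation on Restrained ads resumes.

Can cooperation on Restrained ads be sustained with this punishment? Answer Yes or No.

No

IC: δ+…+δ^4 ≥ (102−67)/(67−40) = 35/27.
At δ = 2/5: partial sum = 0.6496 < 1.2963. Cooperation not sustainable.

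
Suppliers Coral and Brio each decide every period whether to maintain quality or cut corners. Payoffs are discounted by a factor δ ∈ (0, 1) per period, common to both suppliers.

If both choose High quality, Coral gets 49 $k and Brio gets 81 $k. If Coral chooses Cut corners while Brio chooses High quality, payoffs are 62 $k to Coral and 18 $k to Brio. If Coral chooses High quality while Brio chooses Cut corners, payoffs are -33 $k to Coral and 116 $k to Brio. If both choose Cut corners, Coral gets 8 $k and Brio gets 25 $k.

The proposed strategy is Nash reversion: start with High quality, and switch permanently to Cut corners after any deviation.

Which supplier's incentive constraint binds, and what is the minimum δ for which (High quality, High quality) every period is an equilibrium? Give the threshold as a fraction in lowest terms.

Coral: cooperation gives 49 each period; deviation gives 62 once then 8 forever.
  49/(1−δ) ≥ 62 + 8δ/(1−δ) ⇒ δ ≥ 13/54.
Brio: cooperation gives 81 each period; deviation gives 116 once then 25 forever.
  δ ≥ 35/91 = 5/13.
Both must hold, so the binding constraint is Brio's: δ ≥ 5/13.

Brio; δ ≥ 5/13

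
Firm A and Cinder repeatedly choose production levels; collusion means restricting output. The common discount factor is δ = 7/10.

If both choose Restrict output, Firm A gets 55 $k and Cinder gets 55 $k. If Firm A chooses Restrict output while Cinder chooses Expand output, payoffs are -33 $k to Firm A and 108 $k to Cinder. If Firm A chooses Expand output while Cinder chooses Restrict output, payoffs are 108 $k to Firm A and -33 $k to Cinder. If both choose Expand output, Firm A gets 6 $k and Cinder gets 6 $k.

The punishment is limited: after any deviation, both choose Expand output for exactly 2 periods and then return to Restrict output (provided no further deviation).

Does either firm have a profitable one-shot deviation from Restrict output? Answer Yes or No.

No

Comparing payoff streams over the 3 periods until play realigns: cooperate → 55(1+δ+…+δ^2); deviate → 108 + 6(δ+…+δ^2).
Cooperation is sustained iff (55−6)(δ+…+δ^2) ≥ 108−55.
δ+…+δ^2 = 7/10·(1−(7/10)^2)/(1−7/10) = 1.1900, and (108−55)/(55−6) = 1.0816.
1.1900 ≥ 1.0816, so cooperation is sustainable.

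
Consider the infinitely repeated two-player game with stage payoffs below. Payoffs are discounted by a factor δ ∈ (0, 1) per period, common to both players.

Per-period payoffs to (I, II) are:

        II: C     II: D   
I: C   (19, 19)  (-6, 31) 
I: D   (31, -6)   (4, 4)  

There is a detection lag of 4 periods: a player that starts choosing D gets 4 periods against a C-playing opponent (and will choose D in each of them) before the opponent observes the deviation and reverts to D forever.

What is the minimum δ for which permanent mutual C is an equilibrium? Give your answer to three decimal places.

Deviating for the 4 undetected periods gains 31−19 = 12 per period over cooperation, then loses 19−4 = 15 per period forever once punishment starts.
Gain: 12(1 + δ + … + δ^3); loss: 15·δ^4/(1−δ).
No profitable deviation ⇔ 12(1−δ^4) ≤ 15·δ^4, i.e. δ^4 ≥ 12/(12+15) = 4/9.
Hence δ ≥ (4/9)^(1/4) ≈ 0.816.

0.816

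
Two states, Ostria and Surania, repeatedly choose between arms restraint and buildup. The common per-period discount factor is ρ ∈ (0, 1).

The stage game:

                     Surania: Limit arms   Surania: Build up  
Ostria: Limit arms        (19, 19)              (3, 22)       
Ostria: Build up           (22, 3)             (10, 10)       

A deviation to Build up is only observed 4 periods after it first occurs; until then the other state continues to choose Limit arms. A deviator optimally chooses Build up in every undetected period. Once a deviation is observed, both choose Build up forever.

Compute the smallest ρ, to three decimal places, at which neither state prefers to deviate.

0.707

The best deviation is to choose Build up for all 4 undetected periods, earning 22 each, then 10 forever once detected.
Deviation value: 22(1−ρ^4)/(1−ρ) + 10ρ^4/(1−ρ); cooperation value: 19/(1−ρ).
IC: 19 ≥ 22(1−ρ^4) + 10ρ^4 = 22 − 12ρ^4.
So ρ^4 ≥ 3/12 = 1/4, giving ρ ≥ (1/4)^(1/4) ≈ 0.707.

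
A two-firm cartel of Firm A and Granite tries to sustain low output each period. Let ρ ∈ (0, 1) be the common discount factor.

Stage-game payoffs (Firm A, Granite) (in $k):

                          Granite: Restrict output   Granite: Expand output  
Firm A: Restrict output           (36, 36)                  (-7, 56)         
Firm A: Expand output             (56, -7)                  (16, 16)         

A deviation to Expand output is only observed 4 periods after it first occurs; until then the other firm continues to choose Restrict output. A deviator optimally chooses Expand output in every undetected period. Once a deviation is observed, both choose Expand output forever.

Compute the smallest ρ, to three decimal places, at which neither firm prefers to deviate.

Deviating for the 4 undetected periods gains 56−36 = 20 per period over cooperation, then loses 36−16 = 20 per period forever once punishment starts.
Gain: 20(1 + ρ + … + ρ^3); loss: 20·ρ^4/(1−ρ).
No profitable deviation ⇔ 20(1−ρ^4) ≤ 20·ρ^4, i.e. ρ^4 ≥ 20/(20+20) = 1/2.
Hence ρ ≥ (1/2)^(1/4) ≈ 0.841.

0.841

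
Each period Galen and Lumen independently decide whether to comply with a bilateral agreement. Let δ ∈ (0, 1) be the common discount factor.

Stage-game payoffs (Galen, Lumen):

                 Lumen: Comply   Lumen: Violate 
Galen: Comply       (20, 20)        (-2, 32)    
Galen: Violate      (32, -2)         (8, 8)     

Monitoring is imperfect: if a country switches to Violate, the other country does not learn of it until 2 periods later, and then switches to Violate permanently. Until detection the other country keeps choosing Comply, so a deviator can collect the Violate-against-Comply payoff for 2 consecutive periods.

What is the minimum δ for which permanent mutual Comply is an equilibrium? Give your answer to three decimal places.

A deviator earns 32 for 2 periods, then 8 forever; cooperating earns 20 forever. Multiplying the IC by (1−δ):
20 ≥ 32(1−δ^2) + 8δ^2, so 24·δ^2 ≥ 12 and δ^2 ≥ 1/2.
δ ≥ (1/2)^(1/2) ≈ 0.707.

0.707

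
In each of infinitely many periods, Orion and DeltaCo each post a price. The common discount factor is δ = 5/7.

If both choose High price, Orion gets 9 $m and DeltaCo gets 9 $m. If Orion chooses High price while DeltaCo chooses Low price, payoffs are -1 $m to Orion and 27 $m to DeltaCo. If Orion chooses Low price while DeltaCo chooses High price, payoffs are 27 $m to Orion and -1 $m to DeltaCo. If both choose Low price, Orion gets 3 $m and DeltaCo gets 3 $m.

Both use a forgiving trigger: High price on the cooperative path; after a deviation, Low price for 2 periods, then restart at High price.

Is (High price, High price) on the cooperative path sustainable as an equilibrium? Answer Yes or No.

IC: δ+…+δ^2 ≥ (27−9)/(9−3) = 3.
At δ = 5/7: partial sum = 1.2245 < 3.0000. Cooperation not sustainable.

No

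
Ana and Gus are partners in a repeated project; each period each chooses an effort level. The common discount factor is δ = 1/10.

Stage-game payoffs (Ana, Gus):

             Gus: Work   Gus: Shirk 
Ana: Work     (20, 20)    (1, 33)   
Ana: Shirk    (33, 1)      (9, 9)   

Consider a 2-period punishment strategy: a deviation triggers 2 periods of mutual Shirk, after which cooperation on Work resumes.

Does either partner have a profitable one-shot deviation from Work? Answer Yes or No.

Yes

A one-shot deviation gives 33 now, then 9 for 2 periods, then back to 20.
Gain from deviating: (33−20) today; loss: (20−9) in each of the next 2 periods.
No-deviation condition: (20−9)(δ+…+δ^2) ≥ 33−20, i.e. δ+…+δ^2 ≥ 13/11.
At δ = 1/10: δ+…+δ^2 = 0.1100 < 1.1818.
So cooperation is not sustainable.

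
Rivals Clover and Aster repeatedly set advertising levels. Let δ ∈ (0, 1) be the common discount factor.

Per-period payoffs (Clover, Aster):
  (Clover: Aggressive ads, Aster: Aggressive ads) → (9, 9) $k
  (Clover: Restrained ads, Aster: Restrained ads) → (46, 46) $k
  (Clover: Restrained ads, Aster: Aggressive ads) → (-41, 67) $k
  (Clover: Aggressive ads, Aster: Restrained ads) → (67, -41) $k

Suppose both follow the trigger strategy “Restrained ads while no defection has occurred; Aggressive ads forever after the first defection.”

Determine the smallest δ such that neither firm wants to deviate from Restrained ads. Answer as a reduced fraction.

21/58

Cooperation forever yields 46 each period: 46/(1−δ).
Deviating yields 67 once, then 9 forever: 67 + 9δ/(1−δ).
No profitable deviation requires 46/(1−δ) ≥ 67 + 9δ/(1−δ).
Multiplying by (1−δ): 46 ≥ 67(1−δ) + 9δ = 67 − 58δ.
So 58δ ≥ 21, i.e. δ ≥ 21/58.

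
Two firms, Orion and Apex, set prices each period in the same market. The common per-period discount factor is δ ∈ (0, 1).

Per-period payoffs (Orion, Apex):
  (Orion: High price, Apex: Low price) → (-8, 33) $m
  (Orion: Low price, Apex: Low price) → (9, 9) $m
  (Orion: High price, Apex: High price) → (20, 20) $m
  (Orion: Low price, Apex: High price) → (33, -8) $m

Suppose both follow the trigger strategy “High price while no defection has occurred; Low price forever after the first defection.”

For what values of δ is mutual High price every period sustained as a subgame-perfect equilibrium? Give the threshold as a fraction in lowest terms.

Cooperation forever yields 20 each period: 20/(1−δ).
Deviating yields 33 once, then 9 forever: 33 + 9δ/(1−δ).
No profitable deviation requires 20/(1−δ) ≥ 33 + 9δ/(1−δ).
Multiplying by (1−δ): 20 ≥ 33(1−δ) + 9δ = 33 − 24δ.
So 24δ ≥ 13, i.e. δ ≥ 13/24.

13/24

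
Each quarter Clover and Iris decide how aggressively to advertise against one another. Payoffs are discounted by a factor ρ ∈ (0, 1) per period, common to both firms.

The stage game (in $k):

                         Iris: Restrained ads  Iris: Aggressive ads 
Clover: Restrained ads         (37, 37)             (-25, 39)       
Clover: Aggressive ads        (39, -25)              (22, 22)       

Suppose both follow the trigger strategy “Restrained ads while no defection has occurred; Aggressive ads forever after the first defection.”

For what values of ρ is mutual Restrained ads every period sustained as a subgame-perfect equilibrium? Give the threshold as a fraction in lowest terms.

2/17

One-period gain from deviating is 39 − 37 = 2. The loss is 37 − 22 = 15 in every subsequent period, with present value 15·ρ/(1−ρ).
Deviation is unprofitable when 15·ρ/(1−ρ) ≥ 2, i.e. ρ/(1−ρ) ≥ 2/15.
Equivalently ρ ≥ 2/(2+15) = 2/17.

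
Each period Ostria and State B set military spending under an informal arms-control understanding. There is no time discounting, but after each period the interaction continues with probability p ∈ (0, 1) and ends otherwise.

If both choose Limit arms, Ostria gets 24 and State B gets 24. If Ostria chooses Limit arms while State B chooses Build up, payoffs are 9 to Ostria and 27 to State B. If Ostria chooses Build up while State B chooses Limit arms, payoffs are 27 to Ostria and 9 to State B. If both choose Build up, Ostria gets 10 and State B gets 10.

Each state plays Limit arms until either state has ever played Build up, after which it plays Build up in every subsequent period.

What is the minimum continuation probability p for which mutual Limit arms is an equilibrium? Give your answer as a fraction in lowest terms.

3/17

With no time discounting, the continuation probability p plays the role of the discount factor.
Grim-trigger IC: 24/(1−p) ≥ 27 + 10p/(1−p) ⇒ p ≥ (27−24)/(27−10) = 3/17.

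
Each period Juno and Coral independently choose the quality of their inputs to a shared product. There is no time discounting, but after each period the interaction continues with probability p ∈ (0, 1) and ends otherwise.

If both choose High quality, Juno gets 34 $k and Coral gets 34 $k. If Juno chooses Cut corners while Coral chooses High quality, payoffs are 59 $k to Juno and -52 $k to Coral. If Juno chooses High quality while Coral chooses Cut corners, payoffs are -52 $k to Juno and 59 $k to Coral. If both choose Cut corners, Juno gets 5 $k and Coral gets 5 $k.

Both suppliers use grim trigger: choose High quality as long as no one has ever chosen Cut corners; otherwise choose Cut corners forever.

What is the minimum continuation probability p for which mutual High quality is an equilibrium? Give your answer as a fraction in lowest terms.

25/54

With no time discounting, the continuation probability p plays the role of the discount factor.
Grim-trigger IC: 34/(1−p) ≥ 59 + 5p/(1−p) ⇒ p ≥ (59−34)/(59−5) = 25/54.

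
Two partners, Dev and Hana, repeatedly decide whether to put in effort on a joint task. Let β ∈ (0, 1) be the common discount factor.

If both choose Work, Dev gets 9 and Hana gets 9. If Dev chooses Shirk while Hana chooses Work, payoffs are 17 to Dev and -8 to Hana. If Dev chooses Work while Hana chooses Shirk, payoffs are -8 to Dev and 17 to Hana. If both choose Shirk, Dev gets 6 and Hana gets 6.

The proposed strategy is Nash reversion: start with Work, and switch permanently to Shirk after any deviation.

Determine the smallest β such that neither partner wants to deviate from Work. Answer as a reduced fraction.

Cooperation forever yields 9 each period: 9/(1−β).
Deviating yields 17 once, then 6 forever: 17 + 6β/(1−β).
No profitable deviation requires 9/(1−β) ≥ 17 + 6β/(1−β).
Multiplying by (1−β): 9 ≥ 17(1−β) + 6β = 17 − 11β.
So 11β ≥ 8, i.e. β ≥ 8/11.

8/11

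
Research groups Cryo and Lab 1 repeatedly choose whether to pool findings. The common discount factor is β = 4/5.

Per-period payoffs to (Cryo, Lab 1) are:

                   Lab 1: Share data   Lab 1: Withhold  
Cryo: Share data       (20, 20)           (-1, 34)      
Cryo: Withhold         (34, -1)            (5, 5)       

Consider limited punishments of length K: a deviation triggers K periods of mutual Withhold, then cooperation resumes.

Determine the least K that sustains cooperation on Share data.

No profitable deviation requires (20−5)(β+…+β^K) ≥ 34−20, i.e. β+…+β^K ≥ 14/15 ≈ 0.9333.
With β = 4/5, the partial sums are K=1: 0.8000, K=2: 1.4400.
K = 2 is the first length at which the sum reaches 0.9333.

2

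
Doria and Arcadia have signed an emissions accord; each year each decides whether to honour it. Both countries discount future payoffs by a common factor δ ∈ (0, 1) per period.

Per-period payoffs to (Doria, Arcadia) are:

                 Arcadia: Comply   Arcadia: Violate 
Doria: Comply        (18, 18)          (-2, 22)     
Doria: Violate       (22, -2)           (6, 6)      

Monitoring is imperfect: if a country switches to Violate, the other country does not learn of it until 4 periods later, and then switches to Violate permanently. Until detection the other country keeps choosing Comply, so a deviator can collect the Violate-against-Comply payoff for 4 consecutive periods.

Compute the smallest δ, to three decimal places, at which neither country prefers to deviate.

0.707

The best deviation is to choose Violate for all 4 undetected periods, earning 22 each, then 6 forever once detected.
Deviation value: 22(1−δ^4)/(1−δ) + 6δ^4/(1−δ); cooperation value: 18/(1−δ).
IC: 18 ≥ 22(1−δ^4) + 6δ^4 = 22 − 16δ^4.
So δ^4 ≥ 4/16 = 1/4, giving δ ≥ (1/4)^(1/4) ≈ 0.707.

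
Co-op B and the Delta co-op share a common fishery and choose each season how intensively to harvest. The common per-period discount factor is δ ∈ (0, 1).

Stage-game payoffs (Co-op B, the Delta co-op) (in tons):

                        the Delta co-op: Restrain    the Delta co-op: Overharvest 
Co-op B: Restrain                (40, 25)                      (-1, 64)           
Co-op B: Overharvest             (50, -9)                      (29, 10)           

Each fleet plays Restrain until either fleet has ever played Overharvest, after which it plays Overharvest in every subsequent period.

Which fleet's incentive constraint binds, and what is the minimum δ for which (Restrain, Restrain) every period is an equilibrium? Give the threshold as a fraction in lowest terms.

the Delta co-op; δ ≥ 13/18

For Co-op B: deviation gain 50−40 = 10, per-period punishment loss 40−29 = 11. IC gives δ ≥ 10/21.
For the Delta co-op: gain 39, loss 15 per period, so δ ≥ 39/54 = 13/18.
The tighter constraint is the Delta co-op's, so cooperation needs δ ≥ 13/18.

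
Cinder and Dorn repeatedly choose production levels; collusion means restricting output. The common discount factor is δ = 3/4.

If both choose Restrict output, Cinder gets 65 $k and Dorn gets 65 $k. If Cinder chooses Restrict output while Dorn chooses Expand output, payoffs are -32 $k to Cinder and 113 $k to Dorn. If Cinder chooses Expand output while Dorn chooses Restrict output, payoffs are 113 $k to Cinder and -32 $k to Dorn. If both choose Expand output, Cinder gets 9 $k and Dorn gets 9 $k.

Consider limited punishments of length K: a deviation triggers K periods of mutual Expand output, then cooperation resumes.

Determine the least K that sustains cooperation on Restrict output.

2

Need Σ_{k=1}^{K} δ^k ≥ (113−65)/(65−9) = 0.8571 at δ = 3/4.
At K = 1 the sum is 0.7500 < 0.8571; at K = 2 it is 1.3125 ≥ 0.8571.
So the minimum punishment length is K = 2.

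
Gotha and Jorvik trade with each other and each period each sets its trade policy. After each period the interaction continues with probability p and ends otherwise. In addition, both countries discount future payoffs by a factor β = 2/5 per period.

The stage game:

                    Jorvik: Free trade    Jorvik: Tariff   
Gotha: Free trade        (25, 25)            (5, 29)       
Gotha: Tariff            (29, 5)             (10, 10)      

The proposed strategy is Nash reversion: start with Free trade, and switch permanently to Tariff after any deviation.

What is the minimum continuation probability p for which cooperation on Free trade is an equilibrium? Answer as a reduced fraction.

Expected continuation weight on next period's payoff is β·p = 2/5·p, which plays the role of the discount factor.
Cooperation requires 2/5·p ≥ (29−25)/(29−10) = 4/19, hence p ≥ 10/19.

10/19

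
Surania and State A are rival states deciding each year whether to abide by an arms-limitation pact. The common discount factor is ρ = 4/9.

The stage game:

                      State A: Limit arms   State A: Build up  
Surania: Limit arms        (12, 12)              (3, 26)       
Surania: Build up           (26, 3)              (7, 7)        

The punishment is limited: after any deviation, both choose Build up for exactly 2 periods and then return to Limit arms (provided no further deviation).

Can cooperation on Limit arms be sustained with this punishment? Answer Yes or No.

No

IC: ρ+…+ρ^2 ≥ (26−12)/(12−7) = 14/5.
At ρ = 4/9: partial sum = 0.6420 < 2.8000. Cooperation not sustainable.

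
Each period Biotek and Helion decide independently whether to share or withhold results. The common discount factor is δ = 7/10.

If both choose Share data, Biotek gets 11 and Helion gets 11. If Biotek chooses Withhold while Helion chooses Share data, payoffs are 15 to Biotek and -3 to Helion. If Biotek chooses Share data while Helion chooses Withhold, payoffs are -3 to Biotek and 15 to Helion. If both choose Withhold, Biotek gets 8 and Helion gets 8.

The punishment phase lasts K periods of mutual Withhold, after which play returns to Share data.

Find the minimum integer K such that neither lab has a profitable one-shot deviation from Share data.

IC: δ(1−δ^K)/(1−δ) ≥ (15−11)/(11−8) = 4/3.
With δ = 7/10: need 1 − δ^K ≥ 4/3·(1−7/10)/(7/10), i.e. δ^K ≤ 0.4286.
Since (7/10)^2 = 0.4900 and (7/10)^3 = 0.3430, the smallest such K is 3.

3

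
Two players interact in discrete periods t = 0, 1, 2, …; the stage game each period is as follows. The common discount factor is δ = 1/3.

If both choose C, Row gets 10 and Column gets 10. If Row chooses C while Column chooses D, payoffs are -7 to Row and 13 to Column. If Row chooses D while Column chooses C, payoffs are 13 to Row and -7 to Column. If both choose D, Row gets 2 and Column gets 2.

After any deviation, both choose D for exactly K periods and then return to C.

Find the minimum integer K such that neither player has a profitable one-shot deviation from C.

Need Σ_{k=1}^{K} δ^k ≥ (13−10)/(10−2) = 0.3750 at δ = 1/3.
At K = 1 the sum is 0.3333 < 0.3750; at K = 2 it is 0.4444 ≥ 0.3750.
So the minimum punishment length is K = 2.

2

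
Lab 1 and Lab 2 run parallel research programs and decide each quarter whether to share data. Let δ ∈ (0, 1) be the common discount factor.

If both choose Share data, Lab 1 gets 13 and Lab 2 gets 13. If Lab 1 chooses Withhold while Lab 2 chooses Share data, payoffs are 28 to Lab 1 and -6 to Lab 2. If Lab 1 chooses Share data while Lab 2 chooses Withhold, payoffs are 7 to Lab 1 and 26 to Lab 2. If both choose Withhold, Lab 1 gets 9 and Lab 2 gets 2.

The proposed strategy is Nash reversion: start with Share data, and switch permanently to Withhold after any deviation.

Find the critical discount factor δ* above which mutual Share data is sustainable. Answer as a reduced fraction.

15/19

For Lab 1: deviation gain 28−13 = 15, per-period punishment loss 13−9 = 4. IC gives δ ≥ 15/19.
For Lab 2: gain 13, loss 11 per period, so δ ≥ 13/24.
The tighter constraint is Lab 1's, so cooperation needs δ ≥ 15/19.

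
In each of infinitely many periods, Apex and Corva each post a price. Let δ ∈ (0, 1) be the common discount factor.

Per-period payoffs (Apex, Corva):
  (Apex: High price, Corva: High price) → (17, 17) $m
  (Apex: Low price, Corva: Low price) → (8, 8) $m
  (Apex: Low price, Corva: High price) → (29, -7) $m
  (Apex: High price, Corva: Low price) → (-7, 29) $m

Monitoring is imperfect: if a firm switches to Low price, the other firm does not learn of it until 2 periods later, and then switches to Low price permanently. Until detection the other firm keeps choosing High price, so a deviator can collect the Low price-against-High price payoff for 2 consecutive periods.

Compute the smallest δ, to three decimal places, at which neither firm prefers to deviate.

0.756

The best deviation is to choose Low price for all 2 undetected periods, earning 29 each, then 8 forever once detected.
Deviation value: 29(1−δ^2)/(1−δ) + 8δ^2/(1−δ); cooperation value: 17/(1−δ).
IC: 17 ≥ 29(1−δ^2) + 8δ^2 = 29 − 21δ^2.
So δ^2 ≥ 12/21 = 4/7, giving δ ≥ (4/7)^(1/2) ≈ 0.756.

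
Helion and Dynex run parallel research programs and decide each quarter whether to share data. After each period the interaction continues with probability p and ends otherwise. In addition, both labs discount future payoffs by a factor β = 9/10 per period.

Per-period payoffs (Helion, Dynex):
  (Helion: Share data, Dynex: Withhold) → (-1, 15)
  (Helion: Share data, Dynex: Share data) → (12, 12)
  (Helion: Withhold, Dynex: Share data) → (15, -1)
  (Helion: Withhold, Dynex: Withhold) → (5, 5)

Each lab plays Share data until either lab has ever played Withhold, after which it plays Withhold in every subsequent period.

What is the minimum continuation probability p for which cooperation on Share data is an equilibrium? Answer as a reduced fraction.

1/3

Expected continuation weight on next period's payoff is β·p = 9/10·p, which plays the role of the discount factor.
Cooperation requires 9/10·p ≥ (15−12)/(15−5) = 3/10, hence p ≥ 1/3.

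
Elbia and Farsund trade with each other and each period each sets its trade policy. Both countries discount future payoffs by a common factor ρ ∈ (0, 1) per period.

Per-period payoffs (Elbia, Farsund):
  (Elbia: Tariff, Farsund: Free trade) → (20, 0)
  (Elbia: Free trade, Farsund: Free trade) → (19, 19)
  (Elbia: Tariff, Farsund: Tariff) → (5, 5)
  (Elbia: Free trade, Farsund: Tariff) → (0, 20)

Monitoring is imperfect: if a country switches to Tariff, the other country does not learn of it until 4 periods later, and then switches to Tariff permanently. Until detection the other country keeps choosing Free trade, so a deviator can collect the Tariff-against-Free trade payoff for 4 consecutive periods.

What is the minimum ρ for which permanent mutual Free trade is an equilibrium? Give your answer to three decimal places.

0.508

The best deviation is to choose Tariff for all 4 undetected periods, earning 20 each, then 5 forever once detected.
Deviation value: 20(1−ρ^4)/(1−ρ) + 5ρ^4/(1−ρ); cooperation value: 19/(1−ρ).
IC: 19 ≥ 20(1−ρ^4) + 5ρ^4 = 20 − 15ρ^4.
So ρ^4 ≥ 1/15, giving ρ ≥ (1/15)^(1/4) ≈ 0.508.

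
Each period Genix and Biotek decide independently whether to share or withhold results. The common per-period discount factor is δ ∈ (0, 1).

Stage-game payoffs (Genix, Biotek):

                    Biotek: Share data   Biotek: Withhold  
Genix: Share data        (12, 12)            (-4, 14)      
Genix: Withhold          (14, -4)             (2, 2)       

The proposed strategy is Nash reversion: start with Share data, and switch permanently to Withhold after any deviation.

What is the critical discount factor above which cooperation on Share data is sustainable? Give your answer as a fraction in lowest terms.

1/6

Cooperation forever yields 12 each period: 12/(1−δ).
Deviating yields 14 once, then 2 forever: 14 + 2δ/(1−δ).
No profitable deviation requires 12/(1−δ) ≥ 14 + 2δ/(1−δ).
Multiplying by (1−δ): 12 ≥ 14(1−δ) + 2δ = 14 − 12δ.
So 12δ ≥ 2, i.e. δ ≥ 2/12 = 1/6.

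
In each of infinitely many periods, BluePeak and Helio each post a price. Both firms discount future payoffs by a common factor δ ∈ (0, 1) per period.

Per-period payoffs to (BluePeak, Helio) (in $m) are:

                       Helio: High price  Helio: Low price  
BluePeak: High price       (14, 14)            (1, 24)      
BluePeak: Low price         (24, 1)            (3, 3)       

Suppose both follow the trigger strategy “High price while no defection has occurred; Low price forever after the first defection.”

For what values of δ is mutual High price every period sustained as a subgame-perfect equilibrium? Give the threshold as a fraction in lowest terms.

One-period gain from deviating is 24 − 14 = 10. The loss is 14 − 3 = 11 in every subsequent period, with present value 11·δ/(1−δ).
Deviation is unprofitable when 11·δ/(1−δ) ≥ 10, i.e. δ/(1−δ) ≥ 10/11.
Equivalently δ ≥ 10/(10+11) = 10/21.

10/21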